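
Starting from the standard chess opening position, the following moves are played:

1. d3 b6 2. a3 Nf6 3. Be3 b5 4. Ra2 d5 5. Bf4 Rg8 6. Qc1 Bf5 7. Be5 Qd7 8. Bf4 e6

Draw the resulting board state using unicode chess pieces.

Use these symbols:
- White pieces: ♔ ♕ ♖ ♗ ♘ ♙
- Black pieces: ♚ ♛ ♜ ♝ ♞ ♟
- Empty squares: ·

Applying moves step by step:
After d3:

♜ ♞ ♝ ♛ ♚ ♝ ♞ ♜
♟ ♟ ♟ ♟ ♟ ♟ ♟ ♟
· · · · · · · ·
· · · · · · · ·
· · · · · · · ·
· · · ♙ · · · ·
♙ ♙ ♙ · ♙ ♙ ♙ ♙
♖ ♘ ♗ ♕ ♔ ♗ ♘ ♖


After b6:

♜ ♞ ♝ ♛ ♚ ♝ ♞ ♜
♟ · ♟ ♟ ♟ ♟ ♟ ♟
· ♟ · · · · · ·
· · · · · · · ·
· · · · · · · ·
· · · ♙ · · · ·
♙ ♙ ♙ · ♙ ♙ ♙ ♙
♖ ♘ ♗ ♕ ♔ ♗ ♘ ♖


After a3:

♜ ♞ ♝ ♛ ♚ ♝ ♞ ♜
♟ · ♟ ♟ ♟ ♟ ♟ ♟
· ♟ · · · · · ·
· · · · · · · ·
· · · · · · · ·
♙ · · ♙ · · · ·
· ♙ ♙ · ♙ ♙ ♙ ♙
♖ ♘ ♗ ♕ ♔ ♗ ♘ ♖


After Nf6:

♜ ♞ ♝ ♛ ♚ ♝ · ♜
♟ · ♟ ♟ ♟ ♟ ♟ ♟
· ♟ · · · ♞ · ·
· · · · · · · ·
· · · · · · · ·
♙ · · ♙ · · · ·
· ♙ ♙ · ♙ ♙ ♙ ♙
♖ ♘ ♗ ♕ ♔ ♗ ♘ ♖


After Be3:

♜ ♞ ♝ ♛ ♚ ♝ · ♜
♟ · ♟ ♟ ♟ ♟ ♟ ♟
· ♟ · · · ♞ · ·
· · · · · · · ·
· · · · · · · ·
♙ · · ♙ ♗ · · ·
· ♙ ♙ · ♙ ♙ ♙ ♙
♖ ♘ · ♕ ♔ ♗ ♘ ♖


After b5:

♜ ♞ ♝ ♛ ♚ ♝ · ♜
♟ · ♟ ♟ ♟ ♟ ♟ ♟
· · · · · ♞ · ·
· ♟ · · · · · ·
· · · · · · · ·
♙ · · ♙ ♗ · · ·
· ♙ ♙ · ♙ ♙ ♙ ♙
♖ ♘ · ♕ ♔ ♗ ♘ ♖


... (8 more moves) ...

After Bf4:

♜ ♞ · · ♚ ♝ ♜ ·
♟ · ♟ ♛ ♟ ♟ ♟ ♟
· · · · · ♞ · ·
· ♟ · ♟ · ♝ · ·
· · · · · ♗ · ·
♙ · · ♙ · · · ·
♖ ♙ ♙ · ♙ ♙ ♙ ♙
· ♘ ♕ · ♔ ♗ ♘ ♖


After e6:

♜ ♞ · · ♚ ♝ ♜ ·
♟ · ♟ ♛ · ♟ ♟ ♟
· · · · ♟ ♞ · ·
· ♟ · ♟ · ♝ · ·
· · · · · ♗ · ·
♙ · · ♙ · · · ·
♖ ♙ ♙ · ♙ ♙ ♙ ♙
· ♘ ♕ · ♔ ♗ ♘ ♖



  a b c d e f g h
  ─────────────────
8│♜ ♞ · · ♚ ♝ ♜ ·│8
7│♟ · ♟ ♛ · ♟ ♟ ♟│7
6│· · · · ♟ ♞ · ·│6
5│· ♟ · ♟ · ♝ · ·│5
4│· · · · · ♗ · ·│4
3│♙ · · ♙ · · · ·│3
2│♖ ♙ ♙ · ♙ ♙ ♙ ♙│2
1│· ♘ ♕ · ♔ ♗ ♘ ♖│1
  ─────────────────
  a b c d e f g h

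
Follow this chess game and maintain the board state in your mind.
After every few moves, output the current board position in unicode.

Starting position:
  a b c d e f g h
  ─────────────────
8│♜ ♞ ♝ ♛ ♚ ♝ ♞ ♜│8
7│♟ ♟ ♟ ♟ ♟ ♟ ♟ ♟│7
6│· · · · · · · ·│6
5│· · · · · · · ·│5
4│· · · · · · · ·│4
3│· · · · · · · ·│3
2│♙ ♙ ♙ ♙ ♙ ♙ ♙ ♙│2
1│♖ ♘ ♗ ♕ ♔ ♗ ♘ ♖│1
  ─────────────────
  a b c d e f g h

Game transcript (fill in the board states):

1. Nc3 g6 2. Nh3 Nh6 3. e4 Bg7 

  a b c d e f g h
  ─────────────────
8│♜ ♞ ♝ ♛ ♚ · · ♜│8
7│♟ ♟ ♟ ♟ ♟ ♟ ♝ ♟│7
6│· · · · · · ♟ ♞│6
5│· · · · · · · ·│5
4│· · · · ♙ · · ·│4
3│· · ♘ · · · · ♘│3
2│♙ ♙ ♙ ♙ · ♙ ♙ ♙│2
1│♖ · ♗ ♕ ♔ ♗ · ♖│1
  ─────────────────
  a b c d e f g h

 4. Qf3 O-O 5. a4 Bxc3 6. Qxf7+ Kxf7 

  a b c d e f g h
  ─────────────────
8│♜ ♞ ♝ ♛ · ♜ · ·│8
7│♟ ♟ ♟ ♟ ♟ ♚ · ♟│7
6│· · · · · · ♟ ♞│6
5│· · · · · · · ·│5
4│♙ · · · ♙ · · ·│4
3│· · ♝ · · · · ♘│3
2│· ♙ ♙ ♙ · ♙ ♙ ♙│2
1│♖ · ♗ · ♔ ♗ · ♖│1
  ─────────────────
  a b c d e f g h

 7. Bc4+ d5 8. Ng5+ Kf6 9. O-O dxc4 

  a b c d e f g h
  ─────────────────
8│♜ ♞ ♝ ♛ · ♜ · ·│8
7│♟ ♟ ♟ · ♟ · · ♟│7
6│· · · · · ♚ ♟ ♞│6
5│· · · · · · ♘ ·│5
4│♙ · ♟ · ♙ · · ·│4
3│· · ♝ · · · · ·│3
2│· ♙ ♙ ♙ · ♙ ♙ ♙│2
1│♖ · ♗ · · ♖ ♔ ·│1
  ─────────────────
  a b c d e f g h

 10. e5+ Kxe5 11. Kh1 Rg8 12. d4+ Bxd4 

  a b c d e f g h
  ─────────────────
8│♜ ♞ ♝ ♛ · · ♜ ·│8
7│♟ ♟ ♟ · ♟ · · ♟│7
6│· · · · · · ♟ ♞│6
5│· · · · ♚ · ♘ ·│5
4│♙ · ♟ ♝ · · · ·│4
3│· · · · · · · ·│3
2│· ♙ ♙ · · ♙ ♙ ♙│2
1│♖ · ♗ · · ♖ · ♔│1
  ─────────────────
  a b c d e f g h

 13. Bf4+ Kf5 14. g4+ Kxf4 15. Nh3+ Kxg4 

  a b c d e f g h
  ─────────────────
8│♜ ♞ ♝ ♛ · · ♜ ·│8
7│♟ ♟ ♟ · ♟ · · ♟│7
6│· · · · · · ♟ ♞│6
5│· · · · · · · ·│5
4│♙ · ♟ ♝ · · ♚ ·│4
3│· · · · · · · ♘│3
2│· ♙ ♙ · · ♙ · ♙│2
1│♖ · · · · ♖ · ♔│1
  ─────────────────
  a b c d e f g h



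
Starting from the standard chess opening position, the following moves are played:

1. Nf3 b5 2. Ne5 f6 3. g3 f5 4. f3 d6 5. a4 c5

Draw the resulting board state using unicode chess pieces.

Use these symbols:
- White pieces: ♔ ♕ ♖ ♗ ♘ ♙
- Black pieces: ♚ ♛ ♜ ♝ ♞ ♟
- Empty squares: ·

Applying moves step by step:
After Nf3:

♜ ♞ ♝ ♛ ♚ ♝ ♞ ♜
♟ ♟ ♟ ♟ ♟ ♟ ♟ ♟
· · · · · · · ·
· · · · · · · ·
· · · · · · · ·
· · · · · ♘ · ·
♙ ♙ ♙ ♙ ♙ ♙ ♙ ♙
♖ ♘ ♗ ♕ ♔ ♗ · ♖


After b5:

♜ ♞ ♝ ♛ ♚ ♝ ♞ ♜
♟ · ♟ ♟ ♟ ♟ ♟ ♟
· · · · · · · ·
· ♟ · · · · · ·
· · · · · · · ·
· · · · · ♘ · ·
♙ ♙ ♙ ♙ ♙ ♙ ♙ ♙
♖ ♘ ♗ ♕ ♔ ♗ · ♖


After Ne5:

♜ ♞ ♝ ♛ ♚ ♝ ♞ ♜
♟ · ♟ ♟ ♟ ♟ ♟ ♟
· · · · · · · ·
· ♟ · · ♘ · · ·
· · · · · · · ·
· · · · · · · ·
♙ ♙ ♙ ♙ ♙ ♙ ♙ ♙
♖ ♘ ♗ ♕ ♔ ♗ · ♖


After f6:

♜ ♞ ♝ ♛ ♚ ♝ ♞ ♜
♟ · ♟ ♟ ♟ · ♟ ♟
· · · · · ♟ · ·
· ♟ · · ♘ · · ·
· · · · · · · ·
· · · · · · · ·
♙ ♙ ♙ ♙ ♙ ♙ ♙ ♙
♖ ♘ ♗ ♕ ♔ ♗ · ♖


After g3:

♜ ♞ ♝ ♛ ♚ ♝ ♞ ♜
♟ · ♟ ♟ ♟ · ♟ ♟
· · · · · ♟ · ·
· ♟ · · ♘ · · ·
· · · · · · · ·
· · · · · · ♙ ·
♙ ♙ ♙ ♙ ♙ ♙ · ♙
♖ ♘ ♗ ♕ ♔ ♗ · ♖


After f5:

♜ ♞ ♝ ♛ ♚ ♝ ♞ ♜
♟ · ♟ ♟ ♟ · ♟ ♟
· · · · · · · ·
· ♟ · · ♘ ♟ · ·
· · · · · · · ·
· · · · · · ♙ ·
♙ ♙ ♙ ♙ ♙ ♙ · ♙
♖ ♘ ♗ ♕ ♔ ♗ · ♖


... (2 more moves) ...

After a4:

♜ ♞ ♝ ♛ ♚ ♝ ♞ ♜
♟ · ♟ · ♟ · ♟ ♟
· · · ♟ · · · ·
· ♟ · · ♘ ♟ · ·
♙ · · · · · · ·
· · · · · ♙ ♙ ·
· ♙ ♙ ♙ ♙ · · ♙
♖ ♘ ♗ ♕ ♔ ♗ · ♖


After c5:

♜ ♞ ♝ ♛ ♚ ♝ ♞ ♜
♟ · · · ♟ · ♟ ♟
· · · ♟ · · · ·
· ♟ ♟ · ♘ ♟ · ·
♙ · · · · · · ·
· · · · · ♙ ♙ ·
· ♙ ♙ ♙ ♙ · · ♙
♖ ♘ ♗ ♕ ♔ ♗ · ♖



  a b c d e f g h
  ─────────────────
8│♜ ♞ ♝ ♛ ♚ ♝ ♞ ♜│8
7│♟ · · · ♟ · ♟ ♟│7
6│· · · ♟ · · · ·│6
5│· ♟ ♟ · ♘ ♟ · ·│5
4│♙ · · · · · · ·│4
3│· · · · · ♙ ♙ ·│3
2│· ♙ ♙ ♙ ♙ · · ♙│2
1│♖ ♘ ♗ ♕ ♔ ♗ · ♖│1
  ─────────────────
  a b c d e f g h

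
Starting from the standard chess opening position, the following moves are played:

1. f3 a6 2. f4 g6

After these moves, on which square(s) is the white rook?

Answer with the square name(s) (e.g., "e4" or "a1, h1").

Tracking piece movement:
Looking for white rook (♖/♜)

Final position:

  a b c d e f g h
  ─────────────────
8│♜ ♞ ♝ ♛ ♚ ♝ ♞ ♜│8
7│· ♟ ♟ ♟ ♟ ♟ · ♟│7
6│♟ · · · · · ♟ ·│6
5│· · · · · · · ·│5
4│· · · · · ♙ · ·│4
3│· · · · · · · ·│3
2│♙ ♙ ♙ ♙ ♙ · ♙ ♙│2
1│♖ ♘ ♗ ♕ ♔ ♗ ♘ ♖│1
  ─────────────────
  a b c d e f g h


a1, h1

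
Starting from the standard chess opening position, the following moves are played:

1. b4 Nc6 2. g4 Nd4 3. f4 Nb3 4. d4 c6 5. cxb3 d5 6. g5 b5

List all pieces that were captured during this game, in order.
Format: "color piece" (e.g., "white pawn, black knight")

Tracking captures:
  cxb3: captured black knight

black knight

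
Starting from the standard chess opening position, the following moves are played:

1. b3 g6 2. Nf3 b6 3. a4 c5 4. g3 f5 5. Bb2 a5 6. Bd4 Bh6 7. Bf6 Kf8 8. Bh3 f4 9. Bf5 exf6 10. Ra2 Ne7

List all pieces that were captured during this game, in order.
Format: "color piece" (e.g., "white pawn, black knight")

Tracking captures:
  exf6: captured white bishop

white bishop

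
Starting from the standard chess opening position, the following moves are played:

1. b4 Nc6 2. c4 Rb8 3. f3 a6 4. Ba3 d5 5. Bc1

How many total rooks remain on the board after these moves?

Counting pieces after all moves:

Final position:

  a b c d e f g h
  ─────────────────
8│· ♜ ♝ ♛ ♚ ♝ ♞ ♜│8
7│· ♟ ♟ · ♟ ♟ ♟ ♟│7
6│♟ · ♞ · · · · ·│6
5│· · · ♟ · · · ·│5
4│· ♙ ♙ · · · · ·│4
3│· · · · · ♙ · ·│3
2│♙ · · ♙ ♙ · ♙ ♙│2
1│♖ ♘ ♗ ♕ ♔ ♗ ♘ ♖│1
  ─────────────────
  a b c d e f g h


4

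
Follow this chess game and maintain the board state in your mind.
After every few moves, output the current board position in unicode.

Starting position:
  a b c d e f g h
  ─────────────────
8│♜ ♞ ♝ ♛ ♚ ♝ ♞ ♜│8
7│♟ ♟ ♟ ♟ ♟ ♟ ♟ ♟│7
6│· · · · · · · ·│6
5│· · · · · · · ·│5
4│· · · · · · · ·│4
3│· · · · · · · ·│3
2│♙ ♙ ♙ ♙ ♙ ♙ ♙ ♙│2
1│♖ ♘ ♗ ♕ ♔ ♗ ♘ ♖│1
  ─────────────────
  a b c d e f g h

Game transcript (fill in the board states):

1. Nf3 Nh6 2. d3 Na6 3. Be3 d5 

  a b c d e f g h
  ─────────────────
8│♜ · ♝ ♛ ♚ ♝ · ♜│8
7│♟ ♟ ♟ · ♟ ♟ ♟ ♟│7
6│♞ · · · · · · ♞│6
5│· · · ♟ · · · ·│5
4│· · · · · · · ·│4
3│· · · ♙ ♗ ♘ · ·│3
2│♙ ♙ ♙ · ♙ ♙ ♙ ♙│2
1│♖ ♘ · ♕ ♔ ♗ · ♖│1
  ─────────────────
  a b c d e f g h

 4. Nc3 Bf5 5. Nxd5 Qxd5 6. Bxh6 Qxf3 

  a b c d e f g h
  ─────────────────
8│♜ · · · ♚ ♝ · ♜│8
7│♟ ♟ ♟ · ♟ ♟ ♟ ♟│7
6│♞ · · · · · · ♗│6
5│· · · · · ♝ · ·│5
4│· · · · · · · ·│4
3│· · · ♙ · ♛ · ·│3
2│♙ ♙ ♙ · ♙ ♙ ♙ ♙│2
1│♖ · · ♕ ♔ ♗ · ♖│1
  ─────────────────
  a b c d e f g h

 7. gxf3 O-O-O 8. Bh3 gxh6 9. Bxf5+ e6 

  a b c d e f g h
  ─────────────────
8│· · ♚ ♜ · ♝ · ♜│8
7│♟ ♟ ♟ · · ♟ · ♟│7
6│♞ · · · ♟ · · ♟│6
5│· · · · · ♗ · ·│5
4│· · · · · · · ·│4
3│· · · ♙ · ♙ · ·│3
2│♙ ♙ ♙ · ♙ ♙ · ♙│2
1│♖ · · ♕ ♔ · · ♖│1
  ─────────────────
  a b c d e f g h

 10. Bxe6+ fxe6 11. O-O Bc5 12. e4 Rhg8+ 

  a b c d e f g h
  ─────────────────
8│· · ♚ ♜ · · ♜ ·│8
7│♟ ♟ ♟ · · · · ♟│7
6│♞ · · · ♟ · · ♟│6
5│· · ♝ · · · · ·│5
4│· · · · ♙ · · ·│4
3│· · · ♙ · ♙ · ·│3
2│♙ ♙ ♙ · · ♙ · ♙│2
1│♖ · · ♕ · ♖ ♔ ·│1
  ─────────────────
  a b c d e f g h



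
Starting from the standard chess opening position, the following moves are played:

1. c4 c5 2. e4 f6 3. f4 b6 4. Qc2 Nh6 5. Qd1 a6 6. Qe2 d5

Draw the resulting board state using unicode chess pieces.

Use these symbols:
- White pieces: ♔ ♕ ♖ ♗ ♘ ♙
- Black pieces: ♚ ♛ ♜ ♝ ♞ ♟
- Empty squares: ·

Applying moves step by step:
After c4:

♜ ♞ ♝ ♛ ♚ ♝ ♞ ♜
♟ ♟ ♟ ♟ ♟ ♟ ♟ ♟
· · · · · · · ·
· · · · · · · ·
· · ♙ · · · · ·
· · · · · · · ·
♙ ♙ · ♙ ♙ ♙ ♙ ♙
♖ ♘ ♗ ♕ ♔ ♗ ♘ ♖


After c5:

♜ ♞ ♝ ♛ ♚ ♝ ♞ ♜
♟ ♟ · ♟ ♟ ♟ ♟ ♟
· · · · · · · ·
· · ♟ · · · · ·
· · ♙ · · · · ·
· · · · · · · ·
♙ ♙ · ♙ ♙ ♙ ♙ ♙
♖ ♘ ♗ ♕ ♔ ♗ ♘ ♖


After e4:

♜ ♞ ♝ ♛ ♚ ♝ ♞ ♜
♟ ♟ · ♟ ♟ ♟ ♟ ♟
· · · · · · · ·
· · ♟ · · · · ·
· · ♙ · ♙ · · ·
· · · · · · · ·
♙ ♙ · ♙ · ♙ ♙ ♙
♖ ♘ ♗ ♕ ♔ ♗ ♘ ♖


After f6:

♜ ♞ ♝ ♛ ♚ ♝ ♞ ♜
♟ ♟ · ♟ ♟ · ♟ ♟
· · · · · ♟ · ·
· · ♟ · · · · ·
· · ♙ · ♙ · · ·
· · · · · · · ·
♙ ♙ · ♙ · ♙ ♙ ♙
♖ ♘ ♗ ♕ ♔ ♗ ♘ ♖


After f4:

♜ ♞ ♝ ♛ ♚ ♝ ♞ ♜
♟ ♟ · ♟ ♟ · ♟ ♟
· · · · · ♟ · ·
· · ♟ · · · · ·
· · ♙ · ♙ ♙ · ·
· · · · · · · ·
♙ ♙ · ♙ · · ♙ ♙
♖ ♘ ♗ ♕ ♔ ♗ ♘ ♖


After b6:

♜ ♞ ♝ ♛ ♚ ♝ ♞ ♜
♟ · · ♟ ♟ · ♟ ♟
· ♟ · · · ♟ · ·
· · ♟ · · · · ·
· · ♙ · ♙ ♙ · ·
· · · · · · · ·
♙ ♙ · ♙ · · ♙ ♙
♖ ♘ ♗ ♕ ♔ ♗ ♘ ♖


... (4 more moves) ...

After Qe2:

♜ ♞ ♝ ♛ ♚ ♝ · ♜
· · · ♟ ♟ · ♟ ♟
♟ ♟ · · · ♟ · ♞
· · ♟ · · · · ·
· · ♙ · ♙ ♙ · ·
· · · · · · · ·
♙ ♙ · ♙ ♕ · ♙ ♙
♖ ♘ ♗ · ♔ ♗ ♘ ♖


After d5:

♜ ♞ ♝ ♛ ♚ ♝ · ♜
· · · · ♟ · ♟ ♟
♟ ♟ · · · ♟ · ♞
· · ♟ ♟ · · · ·
· · ♙ · ♙ ♙ · ·
· · · · · · · ·
♙ ♙ · ♙ ♕ · ♙ ♙
♖ ♘ ♗ · ♔ ♗ ♘ ♖



  a b c d e f g h
  ─────────────────
8│♜ ♞ ♝ ♛ ♚ ♝ · ♜│8
7│· · · · ♟ · ♟ ♟│7
6│♟ ♟ · · · ♟ · ♞│6
5│· · ♟ ♟ · · · ·│5
4│· · ♙ · ♙ ♙ · ·│4
3│· · · · · · · ·│3
2│♙ ♙ · ♙ ♕ · ♙ ♙│2
1│♖ ♘ ♗ · ♔ ♗ ♘ ♖│1
  ─────────────────
  a b c d e f g h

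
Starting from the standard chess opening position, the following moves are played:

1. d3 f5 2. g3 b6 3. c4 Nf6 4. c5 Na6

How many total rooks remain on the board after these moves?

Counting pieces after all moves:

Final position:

  a b c d e f g h
  ─────────────────
8│♜ · ♝ ♛ ♚ ♝ · ♜│8
7│♟ · ♟ ♟ ♟ · ♟ ♟│7
6│♞ ♟ · · · ♞ · ·│6
5│· · ♙ · · ♟ · ·│5
4│· · · · · · · ·│4
3│· · · ♙ · · ♙ ·│3
2│♙ ♙ · · ♙ ♙ · ♙│2
1│♖ ♘ ♗ ♕ ♔ ♗ ♘ ♖│1
  ─────────────────
  a b c d e f g h


4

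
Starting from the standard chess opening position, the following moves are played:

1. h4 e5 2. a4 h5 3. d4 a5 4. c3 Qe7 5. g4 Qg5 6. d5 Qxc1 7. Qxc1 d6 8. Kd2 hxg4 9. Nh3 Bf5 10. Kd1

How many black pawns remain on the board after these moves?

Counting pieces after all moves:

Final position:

  a b c d e f g h
  ─────────────────
8│♜ ♞ · · ♚ ♝ ♞ ♜│8
7│· ♟ ♟ · · ♟ ♟ ·│7
6│· · · ♟ · · · ·│6
5│♟ · · ♙ ♟ ♝ · ·│5
4│♙ · · · · · ♟ ♙│4
3│· · ♙ · · · · ♘│3
2│· ♙ · · ♙ ♙ · ·│2
1│♖ ♘ ♕ ♔ · ♗ · ♖│1
  ─────────────────
  a b c d e f g h


8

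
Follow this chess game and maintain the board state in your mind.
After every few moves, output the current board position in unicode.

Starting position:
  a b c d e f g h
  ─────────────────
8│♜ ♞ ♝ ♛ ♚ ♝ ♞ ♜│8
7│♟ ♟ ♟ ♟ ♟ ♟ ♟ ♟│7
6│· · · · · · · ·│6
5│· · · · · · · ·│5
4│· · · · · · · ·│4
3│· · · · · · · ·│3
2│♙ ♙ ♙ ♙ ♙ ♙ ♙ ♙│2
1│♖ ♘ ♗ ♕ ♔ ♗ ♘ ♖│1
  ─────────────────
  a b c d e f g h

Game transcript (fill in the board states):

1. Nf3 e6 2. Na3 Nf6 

  a b c d e f g h
  ─────────────────
8│♜ ♞ ♝ ♛ ♚ ♝ · ♜│8
7│♟ ♟ ♟ ♟ · ♟ ♟ ♟│7
6│· · · · ♟ ♞ · ·│6
5│· · · · · · · ·│5
4│· · · · · · · ·│4
3│♘ · · · · ♘ · ·│3
2│♙ ♙ ♙ ♙ ♙ ♙ ♙ ♙│2
1│♖ · ♗ ♕ ♔ ♗ · ♖│1
  ─────────────────
  a b c d e f g h

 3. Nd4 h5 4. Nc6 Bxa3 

  a b c d e f g h
  ─────────────────
8│♜ ♞ ♝ ♛ ♚ · · ♜│8
7│♟ ♟ ♟ ♟ · ♟ ♟ ·│7
6│· · ♘ · ♟ ♞ · ·│6
5│· · · · · · · ♟│5
4│· · · · · · · ·│4
3│♝ · · · · · · ·│3
2│♙ ♙ ♙ ♙ ♙ ♙ ♙ ♙│2
1│♖ · ♗ ♕ ♔ ♗ · ♖│1
  ─────────────────
  a b c d e f g h

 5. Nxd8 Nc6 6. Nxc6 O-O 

  a b c d e f g h
  ─────────────────
8│♜ · ♝ · · ♜ ♚ ·│8
7│♟ ♟ ♟ ♟ · ♟ ♟ ·│7
6│· · ♘ · ♟ ♞ · ·│6
5│· · · · · · · ♟│5
4│· · · · · · · ·│4
3│♝ · · · · · · ·│3
2│♙ ♙ ♙ ♙ ♙ ♙ ♙ ♙│2
1│♖ · ♗ ♕ ♔ ♗ · ♖│1
  ─────────────────
  a b c d e f g h

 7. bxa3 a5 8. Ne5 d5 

  a b c d e f g h
  ─────────────────
8│♜ · ♝ · · ♜ ♚ ·│8
7│· ♟ ♟ · · ♟ ♟ ·│7
6│· · · · ♟ ♞ · ·│6
5│♟ · · ♟ ♘ · · ♟│5
4│· · · · · · · ·│4
3│♙ · · · · · · ·│3
2│♙ · ♙ ♙ ♙ ♙ ♙ ♙│2
1│♖ · ♗ ♕ ♔ ♗ · ♖│1
  ─────────────────
  a b c d e f g h



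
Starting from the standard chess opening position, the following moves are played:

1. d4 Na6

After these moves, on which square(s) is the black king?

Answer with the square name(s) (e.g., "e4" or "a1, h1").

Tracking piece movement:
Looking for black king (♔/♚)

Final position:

  a b c d e f g h
  ─────────────────
8│♜ · ♝ ♛ ♚ ♝ ♞ ♜│8
7│♟ ♟ ♟ ♟ ♟ ♟ ♟ ♟│7
6│♞ · · · · · · ·│6
5│· · · · · · · ·│5
4│· · · ♙ · · · ·│4
3│· · · · · · · ·│3
2│♙ ♙ ♙ · ♙ ♙ ♙ ♙│2
1│♖ ♘ ♗ ♕ ♔ ♗ ♘ ♖│1
  ─────────────────
  a b c d e f g h


e8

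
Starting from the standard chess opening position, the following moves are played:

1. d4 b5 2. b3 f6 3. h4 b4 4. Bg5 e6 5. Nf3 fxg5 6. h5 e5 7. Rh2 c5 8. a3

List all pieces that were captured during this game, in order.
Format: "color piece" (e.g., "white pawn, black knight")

Tracking captures:
  fxg5: captured white bishop

white bishop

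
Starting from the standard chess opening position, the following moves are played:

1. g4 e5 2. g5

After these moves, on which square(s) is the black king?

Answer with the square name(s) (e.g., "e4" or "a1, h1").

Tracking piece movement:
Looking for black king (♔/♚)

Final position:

  a b c d e f g h
  ─────────────────
8│♜ ♞ ♝ ♛ ♚ ♝ ♞ ♜│8
7│♟ ♟ ♟ ♟ · ♟ ♟ ♟│7
6│· · · · · · · ·│6
5│· · · · ♟ · ♙ ·│5
4│· · · · · · · ·│4
3│· · · · · · · ·│3
2│♙ ♙ ♙ ♙ ♙ ♙ · ♙│2
1│♖ ♘ ♗ ♕ ♔ ♗ ♘ ♖│1
  ─────────────────
  a b c d e f g h


e8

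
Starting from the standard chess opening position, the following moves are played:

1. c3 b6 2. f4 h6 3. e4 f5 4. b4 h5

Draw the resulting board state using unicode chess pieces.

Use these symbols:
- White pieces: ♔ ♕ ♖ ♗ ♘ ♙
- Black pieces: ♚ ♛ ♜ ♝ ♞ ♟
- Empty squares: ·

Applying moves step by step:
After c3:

♜ ♞ ♝ ♛ ♚ ♝ ♞ ♜
♟ ♟ ♟ ♟ ♟ ♟ ♟ ♟
· · · · · · · ·
· · · · · · · ·
· · · · · · · ·
· · ♙ · · · · ·
♙ ♙ · ♙ ♙ ♙ ♙ ♙
♖ ♘ ♗ ♕ ♔ ♗ ♘ ♖


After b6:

♜ ♞ ♝ ♛ ♚ ♝ ♞ ♜
♟ · ♟ ♟ ♟ ♟ ♟ ♟
· ♟ · · · · · ·
· · · · · · · ·
· · · · · · · ·
· · ♙ · · · · ·
♙ ♙ · ♙ ♙ ♙ ♙ ♙
♖ ♘ ♗ ♕ ♔ ♗ ♘ ♖


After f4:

♜ ♞ ♝ ♛ ♚ ♝ ♞ ♜
♟ · ♟ ♟ ♟ ♟ ♟ ♟
· ♟ · · · · · ·
· · · · · · · ·
· · · · · ♙ · ·
· · ♙ · · · · ·
♙ ♙ · ♙ ♙ · ♙ ♙
♖ ♘ ♗ ♕ ♔ ♗ ♘ ♖


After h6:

♜ ♞ ♝ ♛ ♚ ♝ ♞ ♜
♟ · ♟ ♟ ♟ ♟ ♟ ·
· ♟ · · · · · ♟
· · · · · · · ·
· · · · · ♙ · ·
· · ♙ · · · · ·
♙ ♙ · ♙ ♙ · ♙ ♙
♖ ♘ ♗ ♕ ♔ ♗ ♘ ♖


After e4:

♜ ♞ ♝ ♛ ♚ ♝ ♞ ♜
♟ · ♟ ♟ ♟ ♟ ♟ ·
· ♟ · · · · · ♟
· · · · · · · ·
· · · · ♙ ♙ · ·
· · ♙ · · · · ·
♙ ♙ · ♙ · · ♙ ♙
♖ ♘ ♗ ♕ ♔ ♗ ♘ ♖


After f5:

♜ ♞ ♝ ♛ ♚ ♝ ♞ ♜
♟ · ♟ ♟ ♟ · ♟ ·
· ♟ · · · · · ♟
· · · · · ♟ · ·
· · · · ♙ ♙ · ·
· · ♙ · · · · ·
♙ ♙ · ♙ · · ♙ ♙
♖ ♘ ♗ ♕ ♔ ♗ ♘ ♖


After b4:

♜ ♞ ♝ ♛ ♚ ♝ ♞ ♜
♟ · ♟ ♟ ♟ · ♟ ·
· ♟ · · · · · ♟
· · · · · ♟ · ·
· ♙ · · ♙ ♙ · ·
· · ♙ · · · · ·
♙ · · ♙ · · ♙ ♙
♖ ♘ ♗ ♕ ♔ ♗ ♘ ♖


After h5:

♜ ♞ ♝ ♛ ♚ ♝ ♞ ♜
♟ · ♟ ♟ ♟ · ♟ ·
· ♟ · · · · · ·
· · · · · ♟ · ♟
· ♙ · · ♙ ♙ · ·
· · ♙ · · · · ·
♙ · · ♙ · · ♙ ♙
♖ ♘ ♗ ♕ ♔ ♗ ♘ ♖



  a b c d e f g h
  ─────────────────
8│♜ ♞ ♝ ♛ ♚ ♝ ♞ ♜│8
7│♟ · ♟ ♟ ♟ · ♟ ·│7
6│· ♟ · · · · · ·│6
5│· · · · · ♟ · ♟│5
4│· ♙ · · ♙ ♙ · ·│4
3│· · ♙ · · · · ·│3
2│♙ · · ♙ · · ♙ ♙│2
1│♖ ♘ ♗ ♕ ♔ ♗ ♘ ♖│1
  ─────────────────
  a b c d e f g h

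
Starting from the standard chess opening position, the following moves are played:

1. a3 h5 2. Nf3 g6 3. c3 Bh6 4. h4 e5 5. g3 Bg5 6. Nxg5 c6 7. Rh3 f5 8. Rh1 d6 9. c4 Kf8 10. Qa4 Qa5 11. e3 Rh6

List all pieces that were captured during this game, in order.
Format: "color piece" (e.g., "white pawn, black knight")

Tracking captures:
  Nxg5: captured black bishop

black bishop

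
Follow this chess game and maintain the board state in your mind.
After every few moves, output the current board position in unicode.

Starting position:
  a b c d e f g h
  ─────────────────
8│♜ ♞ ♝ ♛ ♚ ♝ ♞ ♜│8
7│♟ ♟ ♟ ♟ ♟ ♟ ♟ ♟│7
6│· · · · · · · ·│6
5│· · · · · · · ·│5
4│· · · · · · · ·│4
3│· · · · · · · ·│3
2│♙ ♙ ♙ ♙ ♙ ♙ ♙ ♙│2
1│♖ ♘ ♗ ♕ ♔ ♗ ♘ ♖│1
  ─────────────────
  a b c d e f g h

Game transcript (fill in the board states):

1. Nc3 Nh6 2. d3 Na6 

  a b c d e f g h
  ─────────────────
8│♜ · ♝ ♛ ♚ ♝ · ♜│8
7│♟ ♟ ♟ ♟ ♟ ♟ ♟ ♟│7
6│♞ · · · · · · ♞│6
5│· · · · · · · ·│5
4│· · · · · · · ·│4
3│· · ♘ ♙ · · · ·│3
2│♙ ♙ ♙ · ♙ ♙ ♙ ♙│2
1│♖ · ♗ ♕ ♔ ♗ ♘ ♖│1
  ─────────────────
  a b c d e f g h

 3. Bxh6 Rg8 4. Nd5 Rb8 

  a b c d e f g h
  ─────────────────
8│· ♜ ♝ ♛ ♚ ♝ ♜ ·│8
7│♟ ♟ ♟ ♟ ♟ ♟ ♟ ♟│7
6│♞ · · · · · · ♗│6
5│· · · ♘ · · · ·│5
4│· · · · · · · ·│4
3│· · · ♙ · · · ·│3
2│♙ ♙ ♙ · ♙ ♙ ♙ ♙│2
1│♖ · · ♕ ♔ ♗ ♘ ♖│1
  ─────────────────
  a b c d e f g h

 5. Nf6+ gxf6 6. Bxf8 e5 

  a b c d e f g h
  ─────────────────
8│· ♜ ♝ ♛ ♚ ♗ ♜ ·│8
7│♟ ♟ ♟ ♟ · ♟ · ♟│7
6│♞ · · · · ♟ · ·│6
5│· · · · ♟ · · ·│5
4│· · · · · · · ·│4
3│· · · ♙ · · · ·│3
2│♙ ♙ ♙ · ♙ ♙ ♙ ♙│2
1│♖ · · ♕ ♔ ♗ ♘ ♖│1
  ─────────────────
  a b c d e f g h

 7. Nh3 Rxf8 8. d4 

  a b c d e f g h
  ─────────────────
8│· ♜ ♝ ♛ ♚ ♜ · ·│8
7│♟ ♟ ♟ ♟ · ♟ · ♟│7
6│♞ · · · · ♟ · ·│6
5│· · · · ♟ · · ·│5
4│· · · ♙ · · · ·│4
3│· · · · · · · ♘│3
2│♙ ♙ ♙ · ♙ ♙ ♙ ♙│2
1│♖ · · ♕ ♔ ♗ · ♖│1
  ─────────────────
  a b c d e f g h


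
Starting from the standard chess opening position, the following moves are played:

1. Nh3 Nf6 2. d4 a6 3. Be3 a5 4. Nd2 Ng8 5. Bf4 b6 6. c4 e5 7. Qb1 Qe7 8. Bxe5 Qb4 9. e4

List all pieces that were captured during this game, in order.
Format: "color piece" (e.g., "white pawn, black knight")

Tracking captures:
  Bxe5: captured black pawn

black pawn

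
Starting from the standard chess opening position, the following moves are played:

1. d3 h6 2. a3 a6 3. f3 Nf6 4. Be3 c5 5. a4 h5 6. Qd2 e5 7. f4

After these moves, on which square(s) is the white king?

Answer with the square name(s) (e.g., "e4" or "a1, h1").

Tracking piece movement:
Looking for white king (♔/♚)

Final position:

  a b c d e f g h
  ─────────────────
8│♜ ♞ ♝ ♛ ♚ ♝ · ♜│8
7│· ♟ · ♟ · ♟ ♟ ·│7
6│♟ · · · · ♞ · ·│6
5│· · ♟ · ♟ · · ♟│5
4│♙ · · · · ♙ · ·│4
3│· · · ♙ ♗ · · ·│3
2│· ♙ ♙ ♕ ♙ · ♙ ♙│2
1│♖ ♘ · · ♔ ♗ ♘ ♖│1
  ─────────────────
  a b c d e f g h


e1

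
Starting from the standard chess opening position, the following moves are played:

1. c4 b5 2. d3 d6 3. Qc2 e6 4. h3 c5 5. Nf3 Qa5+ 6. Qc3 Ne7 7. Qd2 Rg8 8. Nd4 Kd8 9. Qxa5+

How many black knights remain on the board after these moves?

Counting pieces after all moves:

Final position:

  a b c d e f g h
  ─────────────────
8│♜ ♞ ♝ ♚ · ♝ ♜ ·│8
7│♟ · · · ♞ ♟ ♟ ♟│7
6│· · · ♟ ♟ · · ·│6
5│♕ ♟ ♟ · · · · ·│5
4│· · ♙ ♘ · · · ·│4
3│· · · ♙ · · · ♙│3
2│♙ ♙ · · ♙ ♙ ♙ ·│2
1│♖ ♘ ♗ · ♔ ♗ · ♖│1
  ─────────────────
  a b c d e f g h


2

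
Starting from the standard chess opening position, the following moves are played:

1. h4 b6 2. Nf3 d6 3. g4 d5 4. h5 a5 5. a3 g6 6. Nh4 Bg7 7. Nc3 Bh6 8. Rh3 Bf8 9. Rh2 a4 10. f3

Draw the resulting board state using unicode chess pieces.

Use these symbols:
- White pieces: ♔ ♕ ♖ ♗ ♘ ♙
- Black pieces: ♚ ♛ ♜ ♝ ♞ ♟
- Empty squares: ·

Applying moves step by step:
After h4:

♜ ♞ ♝ ♛ ♚ ♝ ♞ ♜
♟ ♟ ♟ ♟ ♟ ♟ ♟ ♟
· · · · · · · ·
· · · · · · · ·
· · · · · · · ♙
· · · · · · · ·
♙ ♙ ♙ ♙ ♙ ♙ ♙ ·
♖ ♘ ♗ ♕ ♔ ♗ ♘ ♖


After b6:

♜ ♞ ♝ ♛ ♚ ♝ ♞ ♜
♟ · ♟ ♟ ♟ ♟ ♟ ♟
· ♟ · · · · · ·
· · · · · · · ·
· · · · · · · ♙
· · · · · · · ·
♙ ♙ ♙ ♙ ♙ ♙ ♙ ·
♖ ♘ ♗ ♕ ♔ ♗ ♘ ♖


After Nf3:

♜ ♞ ♝ ♛ ♚ ♝ ♞ ♜
♟ · ♟ ♟ ♟ ♟ ♟ ♟
· ♟ · · · · · ·
· · · · · · · ·
· · · · · · · ♙
· · · · · ♘ · ·
♙ ♙ ♙ ♙ ♙ ♙ ♙ ·
♖ ♘ ♗ ♕ ♔ ♗ · ♖


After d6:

♜ ♞ ♝ ♛ ♚ ♝ ♞ ♜
♟ · ♟ · ♟ ♟ ♟ ♟
· ♟ · ♟ · · · ·
· · · · · · · ·
· · · · · · · ♙
· · · · · ♘ · ·
♙ ♙ ♙ ♙ ♙ ♙ ♙ ·
♖ ♘ ♗ ♕ ♔ ♗ · ♖


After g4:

♜ ♞ ♝ ♛ ♚ ♝ ♞ ♜
♟ · ♟ · ♟ ♟ ♟ ♟
· ♟ · ♟ · · · ·
· · · · · · · ·
· · · · · · ♙ ♙
· · · · · ♘ · ·
♙ ♙ ♙ ♙ ♙ ♙ · ·
♖ ♘ ♗ ♕ ♔ ♗ · ♖


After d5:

♜ ♞ ♝ ♛ ♚ ♝ ♞ ♜
♟ · ♟ · ♟ ♟ ♟ ♟
· ♟ · · · · · ·
· · · ♟ · · · ·
· · · · · · ♙ ♙
· · · · · ♘ · ·
♙ ♙ ♙ ♙ ♙ ♙ · ·
♖ ♘ ♗ ♕ ♔ ♗ · ♖


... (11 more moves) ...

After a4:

♜ ♞ ♝ ♛ ♚ ♝ ♞ ♜
· · ♟ · ♟ ♟ · ♟
· ♟ · · · · ♟ ·
· · · ♟ · · · ♙
♟ · · · · · ♙ ♘
♙ · ♘ · · · · ·
· ♙ ♙ ♙ ♙ ♙ · ♖
♖ · ♗ ♕ ♔ ♗ · ·


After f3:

♜ ♞ ♝ ♛ ♚ ♝ ♞ ♜
· · ♟ · ♟ ♟ · ♟
· ♟ · · · · ♟ ·
· · · ♟ · · · ♙
♟ · · · · · ♙ ♘
♙ · ♘ · · ♙ · ·
· ♙ ♙ ♙ ♙ · · ♖
♖ · ♗ ♕ ♔ ♗ · ·



  a b c d e f g h
  ─────────────────
8│♜ ♞ ♝ ♛ ♚ ♝ ♞ ♜│8
7│· · ♟ · ♟ ♟ · ♟│7
6│· ♟ · · · · ♟ ·│6
5│· · · ♟ · · · ♙│5
4│♟ · · · · · ♙ ♘│4
3│♙ · ♘ · · ♙ · ·│3
2│· ♙ ♙ ♙ ♙ · · ♖│2
1│♖ · ♗ ♕ ♔ ♗ · ·│1
  ─────────────────
  a b c d e f g h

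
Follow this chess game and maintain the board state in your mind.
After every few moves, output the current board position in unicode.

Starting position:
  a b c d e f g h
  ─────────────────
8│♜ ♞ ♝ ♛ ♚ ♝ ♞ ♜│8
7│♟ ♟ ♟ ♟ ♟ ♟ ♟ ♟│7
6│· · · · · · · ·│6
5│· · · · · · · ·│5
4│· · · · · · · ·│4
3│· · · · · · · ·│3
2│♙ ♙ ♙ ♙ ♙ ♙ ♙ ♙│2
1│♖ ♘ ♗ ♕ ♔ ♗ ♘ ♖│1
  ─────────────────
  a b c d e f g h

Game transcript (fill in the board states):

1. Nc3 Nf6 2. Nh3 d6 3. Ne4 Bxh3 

  a b c d e f g h
  ─────────────────
8│♜ ♞ · ♛ ♚ ♝ · ♜│8
7│♟ ♟ ♟ · ♟ ♟ ♟ ♟│7
6│· · · ♟ · ♞ · ·│6
5│· · · · · · · ·│5
4│· · · · ♘ · · ·│4
3│· · · · · · · ♝│3
2│♙ ♙ ♙ ♙ ♙ ♙ ♙ ♙│2
1│♖ · ♗ ♕ ♔ ♗ · ♖│1
  ─────────────────
  a b c d e f g h

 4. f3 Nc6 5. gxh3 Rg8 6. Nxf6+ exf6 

  a b c d e f g h
  ─────────────────
8│♜ · · ♛ ♚ ♝ ♜ ·│8
7│♟ ♟ ♟ · · ♟ ♟ ♟│7
6│· · ♞ ♟ · ♟ · ·│6
5│· · · · · · · ·│5
4│· · · · · · · ·│4
3│· · · · · ♙ · ♙│3
2│♙ ♙ ♙ ♙ ♙ · · ♙│2
1│♖ · ♗ ♕ ♔ ♗ · ♖│1
  ─────────────────
  a b c d e f g h

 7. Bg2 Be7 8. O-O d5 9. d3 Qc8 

  a b c d e f g h
  ─────────────────
8│♜ · ♛ · ♚ · ♜ ·│8
7│♟ ♟ ♟ · ♝ ♟ ♟ ♟│7
6│· · ♞ · · ♟ · ·│6
5│· · · ♟ · · · ·│5
4│· · · · · · · ·│4
3│· · · ♙ · ♙ · ♙│3
2│♙ ♙ ♙ · ♙ · ♗ ♙│2
1│♖ · ♗ ♕ · ♖ ♔ ·│1
  ─────────────────
  a b c d e f g h

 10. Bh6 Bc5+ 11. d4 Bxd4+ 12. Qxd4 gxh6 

  a b c d e f g h
  ─────────────────
8│♜ · ♛ · ♚ · ♜ ·│8
7│♟ ♟ ♟ · · ♟ · ♟│7
6│· · ♞ · · ♟ · ♟│6
5│· · · ♟ · · · ·│5
4│· · · ♕ · · · ·│4
3│· · · · · ♙ · ♙│3
2│♙ ♙ ♙ · ♙ · ♗ ♙│2
1│♖ · · · · ♖ ♔ ·│1
  ─────────────────
  a b c d e f g h

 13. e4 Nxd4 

  a b c d e f g h
  ─────────────────
8│♜ · ♛ · ♚ · ♜ ·│8
7│♟ ♟ ♟ · · ♟ · ♟│7
6│· · · · · ♟ · ♟│6
5│· · · ♟ · · · ·│5
4│· · · ♞ ♙ · · ·│4
3│· · · · · ♙ · ♙│3
2│♙ ♙ ♙ · · · ♗ ♙│2
1│♖ · · · · ♖ ♔ ·│1
  ─────────────────
  a b c d e f g h


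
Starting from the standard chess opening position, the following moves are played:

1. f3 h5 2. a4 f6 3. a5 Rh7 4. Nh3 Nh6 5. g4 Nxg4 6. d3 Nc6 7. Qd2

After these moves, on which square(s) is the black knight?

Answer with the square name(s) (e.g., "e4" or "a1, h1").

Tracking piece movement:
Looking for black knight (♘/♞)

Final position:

  a b c d e f g h
  ─────────────────
8│♜ · ♝ ♛ ♚ ♝ · ·│8
7│♟ ♟ ♟ ♟ ♟ · ♟ ♜│7
6│· · ♞ · · ♟ · ·│6
5│♙ · · · · · · ♟│5
4│· · · · · · ♞ ·│4
3│· · · ♙ · ♙ · ♘│3
2│· ♙ ♙ ♕ ♙ · · ♙│2
1│♖ ♘ ♗ · ♔ ♗ · ♖│1
  ─────────────────
  a b c d e f g h


c6, g4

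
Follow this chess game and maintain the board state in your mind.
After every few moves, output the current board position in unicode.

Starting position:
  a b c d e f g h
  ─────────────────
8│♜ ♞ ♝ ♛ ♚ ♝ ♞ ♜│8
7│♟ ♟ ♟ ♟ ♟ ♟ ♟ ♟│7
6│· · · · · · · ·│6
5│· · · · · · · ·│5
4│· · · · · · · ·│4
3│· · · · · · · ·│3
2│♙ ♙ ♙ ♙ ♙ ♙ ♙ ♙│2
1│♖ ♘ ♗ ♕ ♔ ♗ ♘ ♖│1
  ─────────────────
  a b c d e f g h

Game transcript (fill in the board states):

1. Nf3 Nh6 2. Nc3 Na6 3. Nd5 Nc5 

  a b c d e f g h
  ─────────────────
8│♜ · ♝ ♛ ♚ ♝ · ♜│8
7│♟ ♟ ♟ ♟ ♟ ♟ ♟ ♟│7
6│· · · · · · · ♞│6
5│· · ♞ ♘ · · · ·│5
4│· · · · · · · ·│4
3│· · · · · ♘ · ·│3
2│♙ ♙ ♙ ♙ ♙ ♙ ♙ ♙│2
1│♖ · ♗ ♕ ♔ ♗ · ♖│1
  ─────────────────
  a b c d e f g h

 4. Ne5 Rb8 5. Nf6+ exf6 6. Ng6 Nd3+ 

  a b c d e f g h
  ─────────────────
8│· ♜ ♝ ♛ ♚ ♝ · ♜│8
7│♟ ♟ ♟ ♟ · ♟ ♟ ♟│7
6│· · · · · ♟ ♘ ♞│6
5│· · · · · · · ·│5
4│· · · · · · · ·│4
3│· · · ♞ · · · ·│3
2│♙ ♙ ♙ ♙ ♙ ♙ ♙ ♙│2
1│♖ · ♗ ♕ ♔ ♗ · ♖│1
  ─────────────────
  a b c d e f g h

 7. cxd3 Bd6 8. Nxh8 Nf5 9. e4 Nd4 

  a b c d e f g h
  ─────────────────
8│· ♜ ♝ ♛ ♚ · · ♘│8
7│♟ ♟ ♟ ♟ · ♟ ♟ ♟│7
6│· · · ♝ · ♟ · ·│6
5│· · · · · · · ·│5
4│· · · ♞ ♙ · · ·│4
3│· · · ♙ · · · ·│3
2│♙ ♙ · ♙ · ♙ ♙ ♙│2
1│♖ · ♗ ♕ ♔ ♗ · ♖│1
  ─────────────────
  a b c d e f g h

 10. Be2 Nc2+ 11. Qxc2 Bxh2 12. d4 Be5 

  a b c d e f g h
  ─────────────────
8│· ♜ ♝ ♛ ♚ · · ♘│8
7│♟ ♟ ♟ ♟ · ♟ ♟ ♟│7
6│· · · · · ♟ · ·│6
5│· · · · ♝ · · ·│5
4│· · · ♙ ♙ · · ·│4
3│· · · · · · · ·│3
2│♙ ♙ ♕ ♙ ♗ ♙ ♙ ·│2
1│♖ · ♗ · ♔ · · ♖│1
  ─────────────────
  a b c d e f g h

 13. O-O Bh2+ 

  a b c d e f g h
  ─────────────────
8│· ♜ ♝ ♛ ♚ · · ♘│8
7│♟ ♟ ♟ ♟ · ♟ ♟ ♟│7
6│· · · · · ♟ · ·│6
5│· · · · · · · ·│5
4│· · · ♙ ♙ · · ·│4
3│· · · · · · · ·│3
2│♙ ♙ ♕ ♙ ♗ ♙ ♙ ♝│2
1│♖ · ♗ · · ♖ ♔ ·│1
  ─────────────────
  a b c d e f g h


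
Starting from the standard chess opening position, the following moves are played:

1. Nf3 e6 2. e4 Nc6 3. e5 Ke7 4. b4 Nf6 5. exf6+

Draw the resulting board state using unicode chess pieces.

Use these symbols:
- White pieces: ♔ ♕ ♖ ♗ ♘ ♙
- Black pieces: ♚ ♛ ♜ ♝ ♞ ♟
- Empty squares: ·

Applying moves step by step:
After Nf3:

♜ ♞ ♝ ♛ ♚ ♝ ♞ ♜
♟ ♟ ♟ ♟ ♟ ♟ ♟ ♟
· · · · · · · ·
· · · · · · · ·
· · · · · · · ·
· · · · · ♘ · ·
♙ ♙ ♙ ♙ ♙ ♙ ♙ ♙
♖ ♘ ♗ ♕ ♔ ♗ · ♖


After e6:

♜ ♞ ♝ ♛ ♚ ♝ ♞ ♜
♟ ♟ ♟ ♟ · ♟ ♟ ♟
· · · · ♟ · · ·
· · · · · · · ·
· · · · · · · ·
· · · · · ♘ · ·
♙ ♙ ♙ ♙ ♙ ♙ ♙ ♙
♖ ♘ ♗ ♕ ♔ ♗ · ♖


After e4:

♜ ♞ ♝ ♛ ♚ ♝ ♞ ♜
♟ ♟ ♟ ♟ · ♟ ♟ ♟
· · · · ♟ · · ·
· · · · · · · ·
· · · · ♙ · · ·
· · · · · ♘ · ·
♙ ♙ ♙ ♙ · ♙ ♙ ♙
♖ ♘ ♗ ♕ ♔ ♗ · ♖


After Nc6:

♜ · ♝ ♛ ♚ ♝ ♞ ♜
♟ ♟ ♟ ♟ · ♟ ♟ ♟
· · ♞ · ♟ · · ·
· · · · · · · ·
· · · · ♙ · · ·
· · · · · ♘ · ·
♙ ♙ ♙ ♙ · ♙ ♙ ♙
♖ ♘ ♗ ♕ ♔ ♗ · ♖


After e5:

♜ · ♝ ♛ ♚ ♝ ♞ ♜
♟ ♟ ♟ ♟ · ♟ ♟ ♟
· · ♞ · ♟ · · ·
· · · · ♙ · · ·
· · · · · · · ·
· · · · · ♘ · ·
♙ ♙ ♙ ♙ · ♙ ♙ ♙
♖ ♘ ♗ ♕ ♔ ♗ · ♖


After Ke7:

♜ · ♝ ♛ · ♝ ♞ ♜
♟ ♟ ♟ ♟ ♚ ♟ ♟ ♟
· · ♞ · ♟ · · ·
· · · · ♙ · · ·
· · · · · · · ·
· · · · · ♘ · ·
♙ ♙ ♙ ♙ · ♙ ♙ ♙
♖ ♘ ♗ ♕ ♔ ♗ · ♖


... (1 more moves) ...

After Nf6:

♜ · ♝ ♛ · ♝ · ♜
♟ ♟ ♟ ♟ ♚ ♟ ♟ ♟
· · ♞ · ♟ ♞ · ·
· · · · ♙ · · ·
· ♙ · · · · · ·
· · · · · ♘ · ·
♙ · ♙ ♙ · ♙ ♙ ♙
♖ ♘ ♗ ♕ ♔ ♗ · ♖


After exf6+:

♜ · ♝ ♛ · ♝ · ♜
♟ ♟ ♟ ♟ ♚ ♟ ♟ ♟
· · ♞ · ♟ ♙ · ·
· · · · · · · ·
· ♙ · · · · · ·
· · · · · ♘ · ·
♙ · ♙ ♙ · ♙ ♙ ♙
♖ ♘ ♗ ♕ ♔ ♗ · ♖



  a b c d e f g h
  ─────────────────
8│♜ · ♝ ♛ · ♝ · ♜│8
7│♟ ♟ ♟ ♟ ♚ ♟ ♟ ♟│7
6│· · ♞ · ♟ ♙ · ·│6
5│· · · · · · · ·│5
4│· ♙ · · · · · ·│4
3│· · · · · ♘ · ·│3
2│♙ · ♙ ♙ · ♙ ♙ ♙│2
1│♖ ♘ ♗ ♕ ♔ ♗ · ♖│1
  ─────────────────
  a b c d e f g h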